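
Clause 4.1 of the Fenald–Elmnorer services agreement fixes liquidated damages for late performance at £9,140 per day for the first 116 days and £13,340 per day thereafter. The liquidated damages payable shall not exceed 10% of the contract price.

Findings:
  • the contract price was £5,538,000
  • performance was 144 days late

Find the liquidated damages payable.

£553,800

First 116 days: 116 × £9,140 = £1,060,240
Remaining days: (144 − 116) × £13,340 = £373,520
Accrued per-day damages: £1,060,240 + £373,520 = £1,433,760
Cap: 10% of £5,538,000 = £553,800
Cap at £553,800: £1,433,760 exceeds the cap → £553,800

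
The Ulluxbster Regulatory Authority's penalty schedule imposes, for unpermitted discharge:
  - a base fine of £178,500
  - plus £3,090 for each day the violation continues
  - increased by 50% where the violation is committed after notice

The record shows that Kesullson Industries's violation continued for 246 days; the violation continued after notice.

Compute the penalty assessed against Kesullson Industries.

Per-day component: 246 × £3,090 = £760,140
Base plus per-day: £178,500 + £760,140 = £938,640
Enhancement: 50% of £938,640 = £469,320
Enhanced fine: £938,640 + £469,320 = £1,407,960

£1,407,960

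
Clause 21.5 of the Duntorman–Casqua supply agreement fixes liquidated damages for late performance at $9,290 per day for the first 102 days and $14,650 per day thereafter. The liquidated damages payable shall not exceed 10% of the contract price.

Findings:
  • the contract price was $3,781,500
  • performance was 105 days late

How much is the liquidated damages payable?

First 102 days: 102 × $9,290 = $947,580
Remaining days: (105 − 102) × $14,650 = $43,950
Accrued per-day damages: $947,580 + $43,950 = $991,530
Cap: 10% of $3,781,500 = $378,150
Cap at $378,150: $991,530 exceeds the cap → $378,150

$378,150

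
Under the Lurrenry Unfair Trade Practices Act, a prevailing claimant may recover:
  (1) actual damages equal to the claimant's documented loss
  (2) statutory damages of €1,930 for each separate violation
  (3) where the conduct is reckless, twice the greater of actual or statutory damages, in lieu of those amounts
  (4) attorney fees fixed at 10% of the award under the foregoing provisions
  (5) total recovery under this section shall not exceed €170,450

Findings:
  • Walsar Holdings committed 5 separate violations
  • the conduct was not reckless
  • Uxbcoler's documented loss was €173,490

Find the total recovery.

€170,450

Statutory damages: 5 × €1,930 = €9,650
Conduct not reckless: the in-lieu enhancement does not apply.
Actual plus statutory damages: €173,490 + €9,650 = €183,140
Attorney fees: 10% of €183,140 = €18,314
Total before cap: €183,140 + €18,314 = €201,454
Cap at €170,450: €201,454 exceeds the cap → €170,450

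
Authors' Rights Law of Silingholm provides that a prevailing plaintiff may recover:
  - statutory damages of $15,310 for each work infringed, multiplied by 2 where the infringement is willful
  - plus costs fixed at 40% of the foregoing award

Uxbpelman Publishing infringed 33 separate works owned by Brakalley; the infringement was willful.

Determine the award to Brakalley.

Statutory damages: 33 × $15,310 = $505,230
Doubled: 2 × $505,230 = $1,010,460
Costs: 40% of $1,010,460 = $404,184
Award plus costs: $1,010,460 + $404,184 = $1,414,644

$1,414,644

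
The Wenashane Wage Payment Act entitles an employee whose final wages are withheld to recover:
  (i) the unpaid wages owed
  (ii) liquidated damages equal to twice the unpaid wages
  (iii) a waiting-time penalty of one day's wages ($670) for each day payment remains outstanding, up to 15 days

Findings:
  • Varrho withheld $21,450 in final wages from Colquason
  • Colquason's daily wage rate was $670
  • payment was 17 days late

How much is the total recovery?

$74,400

Doubled: 2 × $21,450 = $42,900
Penalty days: min(17, 15) = 15
Waiting-time penalty: 15 × $670 = $10,050
Total award: $21,450 + $42,900 + $10,050 = $74,400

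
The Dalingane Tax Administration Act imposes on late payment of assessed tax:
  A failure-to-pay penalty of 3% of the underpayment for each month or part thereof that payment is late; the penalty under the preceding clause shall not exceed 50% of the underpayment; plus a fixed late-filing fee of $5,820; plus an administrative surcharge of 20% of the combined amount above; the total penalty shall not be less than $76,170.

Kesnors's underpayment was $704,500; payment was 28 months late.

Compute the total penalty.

$429,684

Accrued rate: 3% × 28 = 84%, capped at 50% → 50%
Failure-to-pay penalty: 50% of $704,500 = $352,250
Penalty before surcharge: $352,250 + $5,820 = $358,070
Administrative surcharge: 20% of $358,070 = $71,614
Total penalty: $358,070 + $71,614 = $429,684
Minimum $76,170: $429,684 meets the minimum, no increase.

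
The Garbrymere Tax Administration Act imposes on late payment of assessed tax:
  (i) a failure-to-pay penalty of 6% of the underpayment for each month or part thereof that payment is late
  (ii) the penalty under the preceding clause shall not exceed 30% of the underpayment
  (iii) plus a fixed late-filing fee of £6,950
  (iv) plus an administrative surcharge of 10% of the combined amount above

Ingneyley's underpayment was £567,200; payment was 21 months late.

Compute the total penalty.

£194,821

Accrued rate: 6% × 21 = 126%, capped at 30% → 30%
Failure-to-pay penalty: 30% of £567,200 = £170,160
Penalty before surcharge: £170,160 + £6,950 = £177,110
Administrative surcharge: 10% of £177,110 = £17,711
Total penalty: £177,110 + £17,711 = £194,821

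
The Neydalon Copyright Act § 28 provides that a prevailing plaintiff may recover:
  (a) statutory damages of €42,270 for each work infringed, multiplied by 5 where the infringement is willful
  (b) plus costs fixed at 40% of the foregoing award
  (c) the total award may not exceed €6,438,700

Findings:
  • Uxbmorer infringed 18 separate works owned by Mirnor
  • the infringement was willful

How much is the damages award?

Statutory damages: 18 × €42,270 = €760,860
Multiplied by 5: 5 × €760,860 = €3,804,300
Costs: 40% of €3,804,300 = €1,521,720
Award plus costs: €3,804,300 + €1,521,720 = €5,326,020
Cap at €6,438,700: €5,326,020 is within the cap, no reduction.

€5,326,020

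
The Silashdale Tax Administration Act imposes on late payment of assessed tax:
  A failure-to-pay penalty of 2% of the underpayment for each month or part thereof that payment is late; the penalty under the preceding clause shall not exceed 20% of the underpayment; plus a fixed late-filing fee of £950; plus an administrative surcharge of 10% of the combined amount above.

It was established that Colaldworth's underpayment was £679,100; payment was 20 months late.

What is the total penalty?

£150,447

Accrued rate: 2% × 20 = 40%, capped at 20% → 20%
Failure-to-pay penalty: 20% of £679,100 = £135,820
Penalty before surcharge: £135,820 + £950 = £136,770
Administrative surcharge: 10% of £136,770 = £13,677
Total penalty: £136,770 + £13,677 = £150,447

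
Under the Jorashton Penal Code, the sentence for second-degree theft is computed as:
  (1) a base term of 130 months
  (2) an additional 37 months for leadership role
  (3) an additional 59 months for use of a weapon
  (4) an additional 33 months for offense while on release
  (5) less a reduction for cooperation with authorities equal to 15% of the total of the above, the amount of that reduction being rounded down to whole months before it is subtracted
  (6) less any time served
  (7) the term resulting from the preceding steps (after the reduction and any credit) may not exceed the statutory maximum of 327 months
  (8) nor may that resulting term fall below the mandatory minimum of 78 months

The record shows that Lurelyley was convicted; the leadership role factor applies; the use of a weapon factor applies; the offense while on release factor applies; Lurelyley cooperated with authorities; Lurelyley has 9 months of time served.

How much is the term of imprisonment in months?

Leadership role enhancement: +37 months
Use of a weapon enhancement: +59 months
Offense while on release enhancement: +33 months
Adjusted term: 130 months + 37 months + 59 months + 33 months = 259 months
Cooperation with authorities reduction: 15% of 259 months = 38 months (rounded down)
After reduction: 259 − 38 = 221 months
Less time served: 221 months − 9 months = 212 months
Cap at 327 months: 212 months is within the cap, no reduction.
Minimum 78 months: 212 months meets the minimum, no increase.

212 months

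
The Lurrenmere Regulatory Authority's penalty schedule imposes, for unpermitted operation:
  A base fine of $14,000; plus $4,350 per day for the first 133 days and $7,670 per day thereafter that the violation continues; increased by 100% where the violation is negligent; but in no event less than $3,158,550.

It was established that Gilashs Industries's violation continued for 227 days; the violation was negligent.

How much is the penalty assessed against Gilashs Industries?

First 133 days: 133 × $4,350 = $578,550
Remaining days: (227 − 133) × $7,670 = $720,980
Per-day component: $578,550 + $720,980 = $1,299,530
Base plus per-day: $14,000 + $1,299,530 = $1,313,530
Enhancement: 100% of $1,313,530 = $1,313,530
Enhanced fine: $1,313,530 + $1,313,530 = $2,627,060
Minimum $3,158,550: $2,627,060 is below the minimum → $3,158,550

$3,158,550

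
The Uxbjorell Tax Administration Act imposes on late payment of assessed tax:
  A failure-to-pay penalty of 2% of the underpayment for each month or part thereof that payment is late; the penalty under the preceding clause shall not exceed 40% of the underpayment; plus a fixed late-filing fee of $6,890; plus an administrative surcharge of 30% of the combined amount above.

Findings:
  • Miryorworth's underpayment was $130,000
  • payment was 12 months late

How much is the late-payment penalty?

$49,517

Accrued rate: 2% × 12 = 24%, capped at 40% → 24%
Failure-to-pay penalty: 24% of $130,000 = $31,200
Penalty before surcharge: $31,200 + $6,890 = $38,090
Administrative surcharge: 30% of $38,090 = $11,427
Total penalty: $38,090 + $11,427 = $49,517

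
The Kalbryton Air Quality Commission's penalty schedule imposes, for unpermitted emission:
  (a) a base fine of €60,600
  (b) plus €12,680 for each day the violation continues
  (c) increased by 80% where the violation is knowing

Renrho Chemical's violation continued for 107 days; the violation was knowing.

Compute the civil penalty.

€2,551,248

Per-day component: 107 × €12,680 = €1,356,760
Base plus per-day: €60,600 + €1,356,760 = €1,417,360
Enhancement: 80% of €1,417,360 = €1,133,888
Enhanced fine: €1,417,360 + €1,133,888 = €2,551,248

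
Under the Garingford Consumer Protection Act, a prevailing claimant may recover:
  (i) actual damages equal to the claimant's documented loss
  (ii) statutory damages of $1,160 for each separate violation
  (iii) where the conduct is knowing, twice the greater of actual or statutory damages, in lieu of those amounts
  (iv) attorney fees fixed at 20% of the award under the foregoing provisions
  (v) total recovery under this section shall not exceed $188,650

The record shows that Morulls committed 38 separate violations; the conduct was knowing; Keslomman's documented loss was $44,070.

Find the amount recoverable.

Statutory damages: 38 × $1,160 = $44,080
Greater of actual damages ($44,070) or statutory damages ($44,080): $44,080
Doubled: 2 × $44,080 = $88,160
Attorney fees: 20% of $88,160 = $17,632
Total before cap: $88,160 + $17,632 = $105,792
Cap at $188,650: $105,792 is within the cap, no reduction.

$105,792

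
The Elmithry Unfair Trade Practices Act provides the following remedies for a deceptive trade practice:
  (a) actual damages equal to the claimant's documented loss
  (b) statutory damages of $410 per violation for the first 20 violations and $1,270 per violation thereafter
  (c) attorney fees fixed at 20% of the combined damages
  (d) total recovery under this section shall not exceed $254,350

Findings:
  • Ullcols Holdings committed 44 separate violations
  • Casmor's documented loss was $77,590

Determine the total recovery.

$139,524

First 20 violations: 20 × $410 = $8,200
Remaining violations: (44 − 20) × $1,270 = $30,480
Statutory damages: $8,200 + $30,480 = $38,680
Combined damages: $77,590 + $38,680 = $116,270
Attorney fees: 20% of $116,270 = $23,254
Total before cap: $116,270 + $23,254 = $139,524
Cap at $254,350: $139,524 is within the cap, no reduction.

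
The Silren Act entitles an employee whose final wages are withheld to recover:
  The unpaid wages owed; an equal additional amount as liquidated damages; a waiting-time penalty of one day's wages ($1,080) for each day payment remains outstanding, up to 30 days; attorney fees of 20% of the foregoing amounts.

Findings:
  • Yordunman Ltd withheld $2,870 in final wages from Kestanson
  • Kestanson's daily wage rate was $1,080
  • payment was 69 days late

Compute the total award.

Liquidated damages (equal amount): $2,870
Penalty days: min(69, 30) = 30
Waiting-time penalty: 30 × $1,080 = $32,400
Subtotal: $2,870 + $2,870 + $32,400 = $38,140
Attorney fees: 20% of $38,140 = $7,628
Total award: $38,140 + $7,628 = $45,768

Total award: $45,768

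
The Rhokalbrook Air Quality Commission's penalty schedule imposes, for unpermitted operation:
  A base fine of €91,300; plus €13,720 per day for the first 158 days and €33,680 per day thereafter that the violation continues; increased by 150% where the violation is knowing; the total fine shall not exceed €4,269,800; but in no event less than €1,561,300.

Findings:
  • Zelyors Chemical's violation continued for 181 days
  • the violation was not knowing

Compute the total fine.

First 158 days: 158 × €13,720 = €2,167,760
Remaining days: (181 − 158) × €33,680 = €774,640
Per-day component: €2,167,760 + €774,640 = €2,942,400
Base plus per-day: €91,300 + €2,942,400 = €3,033,700
The violation was not knowing: no 150% increase.
Cap at €4,269,800: €3,033,700 is within the cap, no reduction.
Minimum €1,561,300: €3,033,700 meets the minimum, no increase.

€3,033,700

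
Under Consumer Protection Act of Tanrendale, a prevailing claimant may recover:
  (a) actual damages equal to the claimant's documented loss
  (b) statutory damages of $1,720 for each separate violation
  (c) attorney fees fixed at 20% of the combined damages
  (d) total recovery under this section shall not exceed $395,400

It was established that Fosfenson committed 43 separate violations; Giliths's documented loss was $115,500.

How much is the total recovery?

$227,352

Statutory damages: 43 × $1,720 = $73,960
Combined damages: $115,500 + $73,960 = $189,460
Attorney fees: 20% of $189,460 = $37,892
Total before cap: $189,460 + $37,892 = $227,352
Cap at $395,400: $227,352 is within the cap, no reduction.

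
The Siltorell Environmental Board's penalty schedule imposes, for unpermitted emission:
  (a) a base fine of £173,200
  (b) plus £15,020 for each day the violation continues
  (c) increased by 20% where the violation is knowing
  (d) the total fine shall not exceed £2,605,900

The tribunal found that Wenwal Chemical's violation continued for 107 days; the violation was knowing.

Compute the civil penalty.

Per-day component: 107 × £15,020 = £1,607,140
Base plus per-day: £173,200 + £1,607,140 = £1,780,340
Enhancement: 20% of £1,780,340 = £356,068
Enhanced fine: £1,780,340 + £356,068 = £2,136,408
Cap at £2,605,900: £2,136,408 is within the cap, no reduction.

£2,136,408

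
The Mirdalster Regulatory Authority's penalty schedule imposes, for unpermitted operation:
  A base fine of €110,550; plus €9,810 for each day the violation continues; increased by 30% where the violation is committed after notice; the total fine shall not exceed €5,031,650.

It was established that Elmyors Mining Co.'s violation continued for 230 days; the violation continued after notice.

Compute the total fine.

Per-day component: 230 × €9,810 = €2,256,300
Base plus per-day: €110,550 + €2,256,300 = €2,366,850
Enhancement: 30% of €2,366,850 = €710,055
Enhanced fine: €2,366,850 + €710,055 = €3,076,905
Cap at €5,031,650: €3,076,905 is within the cap, no reduction.

€3,076,905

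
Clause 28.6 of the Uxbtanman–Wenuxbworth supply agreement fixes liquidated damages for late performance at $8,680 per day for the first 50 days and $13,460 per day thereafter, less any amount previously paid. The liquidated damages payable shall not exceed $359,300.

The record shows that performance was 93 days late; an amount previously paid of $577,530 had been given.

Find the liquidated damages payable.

$359,300

First 50 days: 50 × $8,680 = $434,000
Remaining days: (93 − 50) × $13,460 = $578,780
Accrued per-day damages: $434,000 + $578,780 = $1,012,780
Less amount previously paid: $1,012,780 − $577,530 = $435,250
Cap at $359,300: $435,250 exceeds the cap → $359,300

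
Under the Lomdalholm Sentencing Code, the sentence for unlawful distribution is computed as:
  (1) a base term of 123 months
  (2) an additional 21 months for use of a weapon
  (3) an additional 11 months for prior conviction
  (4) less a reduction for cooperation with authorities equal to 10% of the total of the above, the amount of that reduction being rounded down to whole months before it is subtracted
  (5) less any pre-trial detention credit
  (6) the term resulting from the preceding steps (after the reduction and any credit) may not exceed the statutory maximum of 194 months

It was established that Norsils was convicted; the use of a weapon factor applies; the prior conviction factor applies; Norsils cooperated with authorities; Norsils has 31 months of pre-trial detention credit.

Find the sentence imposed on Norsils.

109 months

Use of a weapon enhancement: +21 months
Prior conviction enhancement: +11 months
Adjusted term: 123 months + 21 months + 11 months = 155 months
Cooperation with authorities reduction: 10% of 155 months = 15 months (rounded down)
After reduction: 155 − 15 = 140 months
Less pre-trial detention credit: 140 months − 31 months = 109 months
Cap at 194 months: 109 months is within the cap, no reduction.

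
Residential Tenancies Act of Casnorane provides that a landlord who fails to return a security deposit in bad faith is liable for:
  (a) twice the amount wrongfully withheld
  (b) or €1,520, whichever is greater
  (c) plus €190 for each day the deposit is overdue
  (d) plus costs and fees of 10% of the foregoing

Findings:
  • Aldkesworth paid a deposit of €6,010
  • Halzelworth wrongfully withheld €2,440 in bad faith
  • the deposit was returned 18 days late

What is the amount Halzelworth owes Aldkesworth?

€9,130

Doubled: 2 × €2,440 = €4,880
Minimum €1,520: €4,880 meets the minimum, no increase.
Late-return penalty: 18 × €190 = €3,420
Damages plus late penalty: €4,880 + €3,420 = €8,300
Costs and fees: 10% of €8,300 = €830
Total recovery: €8,300 + €830 = €9,130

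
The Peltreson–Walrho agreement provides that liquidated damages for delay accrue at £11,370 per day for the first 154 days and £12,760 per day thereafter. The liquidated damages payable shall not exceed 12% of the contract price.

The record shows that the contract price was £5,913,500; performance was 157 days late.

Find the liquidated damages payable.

First 154 days: 154 × £11,370 = £1,750,980
Remaining days: (157 − 154) × £12,760 = £38,280
Accrued per-day damages: £1,750,980 + £38,280 = £1,789,260
Cap: 12% of £5,913,500 = £709,620
Cap at £709,620: £1,789,260 exceeds the cap → £709,620

£709,620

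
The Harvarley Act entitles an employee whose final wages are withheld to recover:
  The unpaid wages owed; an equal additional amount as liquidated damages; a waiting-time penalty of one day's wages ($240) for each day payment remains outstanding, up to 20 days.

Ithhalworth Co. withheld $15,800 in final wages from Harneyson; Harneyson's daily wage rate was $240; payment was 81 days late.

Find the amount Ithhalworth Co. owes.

$36,400

Liquidated damages (equal amount): $15,800
Penalty days: min(81, 20) = 20
Waiting-time penalty: 20 × $240 = $4,800
Total award: $15,800 + $15,800 + $4,800 = $36,400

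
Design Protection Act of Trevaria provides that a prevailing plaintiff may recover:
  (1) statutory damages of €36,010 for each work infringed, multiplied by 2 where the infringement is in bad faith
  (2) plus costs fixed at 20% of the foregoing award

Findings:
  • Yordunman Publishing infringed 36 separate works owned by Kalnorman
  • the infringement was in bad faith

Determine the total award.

€3,111,264

Statutory damages: 36 × €36,010 = €1,296,360
Doubled: 2 × €1,296,360 = €2,592,720
Costs: 20% of €2,592,720 = €518,544
Award plus costs: €2,592,720 + €518,544 = €3,111,264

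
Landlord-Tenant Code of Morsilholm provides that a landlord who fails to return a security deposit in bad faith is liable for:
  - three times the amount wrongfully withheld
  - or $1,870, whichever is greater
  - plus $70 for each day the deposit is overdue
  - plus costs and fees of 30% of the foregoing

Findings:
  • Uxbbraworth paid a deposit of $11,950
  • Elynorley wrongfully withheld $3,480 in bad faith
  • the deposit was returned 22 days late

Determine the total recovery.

$15,574

Trebled: 3 × $3,480 = $10,440
Minimum $1,870: $10,440 meets the minimum, no increase.
Late-return penalty: 22 × $70 = $1,540
Damages plus late penalty: $10,440 + $1,540 = $11,980
Costs and fees: 30% of $11,980 = $3,594
Total recovery: $11,980 + $3,594 = $15,574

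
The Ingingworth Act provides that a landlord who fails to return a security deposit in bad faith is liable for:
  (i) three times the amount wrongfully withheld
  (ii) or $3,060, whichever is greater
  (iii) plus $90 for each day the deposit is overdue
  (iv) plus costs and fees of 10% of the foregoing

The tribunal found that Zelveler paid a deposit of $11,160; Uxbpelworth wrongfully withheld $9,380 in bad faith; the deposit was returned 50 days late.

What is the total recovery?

$35,904

Trebled: 3 × $9,380 = $28,140
Minimum $3,060: $28,140 meets the minimum, no increase.
Late-return penalty: 50 × $90 = $4,500
Damages plus late penalty: $28,140 + $4,500 = $32,640
Costs and fees: 10% of $32,640 = $3,264
Total recovery: $32,640 + $3,264 = $35,904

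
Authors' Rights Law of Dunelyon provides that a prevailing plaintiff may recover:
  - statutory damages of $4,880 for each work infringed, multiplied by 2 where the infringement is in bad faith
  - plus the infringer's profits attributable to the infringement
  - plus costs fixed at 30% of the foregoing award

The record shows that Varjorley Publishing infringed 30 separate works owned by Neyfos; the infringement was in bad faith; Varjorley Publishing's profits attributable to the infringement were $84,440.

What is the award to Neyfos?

Statutory damages: 30 × $4,880 = $146,400
Doubled: 2 × $146,400 = $292,800
Combined award: $292,800 + $84,440 = $377,240
Costs: 30% of $377,240 = $113,172
Award plus costs: $377,240 + $113,172 = $490,412

$490,412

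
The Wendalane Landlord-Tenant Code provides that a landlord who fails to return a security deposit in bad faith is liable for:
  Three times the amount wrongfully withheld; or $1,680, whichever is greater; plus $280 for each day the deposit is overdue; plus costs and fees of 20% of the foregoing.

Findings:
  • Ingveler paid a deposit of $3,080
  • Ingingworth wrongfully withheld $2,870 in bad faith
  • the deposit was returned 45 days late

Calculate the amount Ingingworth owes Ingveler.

Trebled: 3 × $2,870 = $8,610
Minimum $1,680: $8,610 meets the minimum, no increase.
Late-return penalty: 45 × $280 = $12,600
Damages plus late penalty: $8,610 + $12,600 = $21,210
Costs and fees: 20% of $21,210 = $4,242
Total recovery: $21,210 + $4,242 = $25,452

$25,452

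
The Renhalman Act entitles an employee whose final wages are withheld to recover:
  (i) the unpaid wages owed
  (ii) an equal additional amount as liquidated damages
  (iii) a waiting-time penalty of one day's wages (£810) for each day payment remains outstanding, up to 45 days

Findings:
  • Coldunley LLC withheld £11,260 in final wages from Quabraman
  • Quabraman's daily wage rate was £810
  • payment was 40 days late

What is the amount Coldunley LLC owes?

Liquidated damages (equal amount): £11,260
Penalty days: min(40, 45) = 40
Waiting-time penalty: 40 × £810 = £32,400
Total award: £11,260 + £11,260 + £32,400 = £54,920

Total award: £54,920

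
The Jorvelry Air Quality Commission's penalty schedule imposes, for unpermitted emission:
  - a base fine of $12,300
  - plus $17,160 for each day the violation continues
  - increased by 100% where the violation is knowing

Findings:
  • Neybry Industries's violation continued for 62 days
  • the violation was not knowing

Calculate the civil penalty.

Per-day component: 62 × $17,160 = $1,063,920
Base plus per-day: $12,300 + $1,063,920 = $1,076,220
The violation was not knowing: no 100% increase.

$1,076,220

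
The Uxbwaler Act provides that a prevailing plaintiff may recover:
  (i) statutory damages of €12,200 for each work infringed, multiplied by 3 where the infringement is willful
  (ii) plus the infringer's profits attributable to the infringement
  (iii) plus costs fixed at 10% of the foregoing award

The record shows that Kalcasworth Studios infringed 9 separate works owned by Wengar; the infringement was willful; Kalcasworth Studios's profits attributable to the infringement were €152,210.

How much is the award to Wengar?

Statutory damages: 9 × €12,200 = €109,800
Trebled: 3 × €109,800 = €329,400
Combined award: €329,400 + €152,210 = €481,610
Costs: 10% of €481,610 = €48,161
Award plus costs: €481,610 + €48,161 = €529,771

€529,771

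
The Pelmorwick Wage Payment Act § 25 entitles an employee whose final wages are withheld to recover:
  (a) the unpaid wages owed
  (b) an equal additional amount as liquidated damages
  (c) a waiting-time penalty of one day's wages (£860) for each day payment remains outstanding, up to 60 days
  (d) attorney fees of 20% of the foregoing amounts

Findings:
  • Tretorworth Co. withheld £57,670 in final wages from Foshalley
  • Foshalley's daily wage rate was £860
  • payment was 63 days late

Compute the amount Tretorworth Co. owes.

Total award: £200,328

Liquidated damages (equal amount): £57,670
Penalty days: min(63, 60) = 60
Waiting-time penalty: 60 × £860 = £51,600
Subtotal: £57,670 + £57,670 + £51,600 = £166,940
Attorney fees: 20% of £166,940 = £33,388
Total award: £166,940 + £33,388 = £200,328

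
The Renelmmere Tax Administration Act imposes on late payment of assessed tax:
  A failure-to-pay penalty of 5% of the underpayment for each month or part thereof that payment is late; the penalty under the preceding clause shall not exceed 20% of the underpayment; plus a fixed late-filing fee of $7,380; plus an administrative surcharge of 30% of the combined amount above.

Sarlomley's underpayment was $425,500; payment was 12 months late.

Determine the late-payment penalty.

$120,224

Accrued rate: 5% × 12 = 60%, capped at 20% → 20%
Failure-to-pay penalty: 20% of $425,500 = $85,100
Penalty before surcharge: $85,100 + $7,380 = $92,480
Administrative surcharge: 30% of $92,480 = $27,744
Total penalty: $92,480 + $27,744 = $120,224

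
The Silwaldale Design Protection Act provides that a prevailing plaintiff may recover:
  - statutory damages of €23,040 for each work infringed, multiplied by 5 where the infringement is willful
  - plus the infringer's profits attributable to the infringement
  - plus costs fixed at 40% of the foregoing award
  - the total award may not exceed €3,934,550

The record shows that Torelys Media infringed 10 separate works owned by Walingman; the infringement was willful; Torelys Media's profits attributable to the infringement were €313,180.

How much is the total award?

Statutory damages: 10 × €23,040 = €230,400
Multiplied by 5: 5 × €230,400 = €1,152,000
Combined award: €1,152,000 + €313,180 = €1,465,180
Costs: 40% of €1,465,180 = €586,072
Award plus costs: €1,465,180 + €586,072 = €2,051,252
Cap at €3,934,550: €2,051,252 is within the cap, no reduction.

Award: €2,051,252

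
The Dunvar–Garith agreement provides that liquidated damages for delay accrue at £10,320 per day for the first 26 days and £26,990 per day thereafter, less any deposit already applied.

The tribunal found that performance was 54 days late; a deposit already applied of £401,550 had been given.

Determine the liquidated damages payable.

£622,490

First 26 days: 26 × £10,320 = £268,320
Remaining days: (54 − 26) × £26,990 = £755,720
Accrued per-day damages: £268,320 + £755,720 = £1,024,040
Less deposit already applied: £1,024,040 − £401,550 = £622,490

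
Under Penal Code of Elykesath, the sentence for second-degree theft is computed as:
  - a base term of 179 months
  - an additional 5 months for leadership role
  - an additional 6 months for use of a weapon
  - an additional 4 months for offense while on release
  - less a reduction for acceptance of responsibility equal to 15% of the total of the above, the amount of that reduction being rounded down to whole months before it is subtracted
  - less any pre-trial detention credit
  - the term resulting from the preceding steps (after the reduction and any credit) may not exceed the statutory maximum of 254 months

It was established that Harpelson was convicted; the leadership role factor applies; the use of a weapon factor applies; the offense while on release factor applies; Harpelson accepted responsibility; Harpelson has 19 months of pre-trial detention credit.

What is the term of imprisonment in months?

Sentence: 146 months

Leadership role enhancement: +5 months
Use of a weapon enhancement: +6 months
Offense while on release enhancement: +4 months
Adjusted term: 179 months + 5 months + 6 months + 4 months = 194 months
Acceptance of responsibility reduction: 15% of 194 months = 29 months (rounded down)
After reduction: 194 − 29 = 165 months
Less pre-trial detention credit: 165 months − 19 months = 146 months
Cap at 254 months: 146 months is within the cap, no reduction.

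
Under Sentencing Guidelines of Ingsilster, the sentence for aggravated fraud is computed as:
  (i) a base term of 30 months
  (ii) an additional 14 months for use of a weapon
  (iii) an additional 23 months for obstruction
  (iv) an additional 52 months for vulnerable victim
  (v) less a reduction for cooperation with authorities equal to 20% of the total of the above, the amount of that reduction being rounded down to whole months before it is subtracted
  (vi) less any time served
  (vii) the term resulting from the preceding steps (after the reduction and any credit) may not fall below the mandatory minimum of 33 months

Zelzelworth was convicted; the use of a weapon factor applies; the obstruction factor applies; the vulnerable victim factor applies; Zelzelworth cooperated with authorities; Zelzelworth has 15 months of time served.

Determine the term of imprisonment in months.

81 months

Use of a weapon enhancement: +14 months
Obstruction enhancement: +23 months
Vulnerable victim enhancement: +52 months
Adjusted term: 30 months + 14 months + 23 months + 52 months = 119 months
Cooperation with authorities reduction: 20% of 119 months = 23 months (rounded down)
After reduction: 119 − 23 = 96 months
Less time served: 96 months − 15 months = 81 months
Minimum 33 months: 81 months meets the minimum, no increase.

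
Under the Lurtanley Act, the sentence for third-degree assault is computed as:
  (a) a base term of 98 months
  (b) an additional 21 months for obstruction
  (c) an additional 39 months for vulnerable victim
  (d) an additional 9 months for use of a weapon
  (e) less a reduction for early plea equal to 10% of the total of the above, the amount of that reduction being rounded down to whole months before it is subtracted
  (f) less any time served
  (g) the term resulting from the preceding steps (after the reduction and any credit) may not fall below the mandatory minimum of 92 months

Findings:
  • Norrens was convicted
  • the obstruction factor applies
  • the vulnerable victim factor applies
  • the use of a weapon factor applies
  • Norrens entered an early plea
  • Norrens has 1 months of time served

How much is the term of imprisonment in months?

Obstruction enhancement: +21 months
Vulnerable victim enhancement: +39 months
Use of a weapon enhancement: +9 months
Adjusted term: 98 months + 21 months + 39 months + 9 months = 167 months
Early plea reduction: 10% of 167 months = 16 months (rounded down)
After reduction: 167 − 16 = 151 months
Less time served: 151 months − 1 months = 150 months
Minimum 92 months: 150 months meets the minimum, no increase.

150 months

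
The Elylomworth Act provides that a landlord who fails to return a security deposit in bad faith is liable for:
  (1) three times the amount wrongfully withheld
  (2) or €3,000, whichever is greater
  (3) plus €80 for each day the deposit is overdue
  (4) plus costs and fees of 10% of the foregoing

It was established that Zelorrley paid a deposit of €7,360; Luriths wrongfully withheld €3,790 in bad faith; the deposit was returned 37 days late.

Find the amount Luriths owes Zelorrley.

Trebled: 3 × €3,790 = €11,370
Minimum €3,000: €11,370 meets the minimum, no increase.
Late-return penalty: 37 × €80 = €2,960
Damages plus late penalty: €11,370 + €2,960 = €14,330
Costs and fees: 10% of €14,330 = €1,433
Total recovery: €14,330 + €1,433 = €15,763

€15,763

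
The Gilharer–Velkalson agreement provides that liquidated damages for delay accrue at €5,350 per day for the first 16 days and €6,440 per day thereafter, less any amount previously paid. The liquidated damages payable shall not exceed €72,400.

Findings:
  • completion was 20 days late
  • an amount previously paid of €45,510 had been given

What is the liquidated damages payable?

€65,850

First 16 days: 16 × €5,350 = €85,600
Remaining days: (20 − 16) × €6,440 = €25,760
Accrued per-day damages: €85,600 + €25,760 = €111,360
Less amount previously paid: €111,360 − €45,510 = €65,850
Cap at €72,400: €65,850 is within the cap, no reduction.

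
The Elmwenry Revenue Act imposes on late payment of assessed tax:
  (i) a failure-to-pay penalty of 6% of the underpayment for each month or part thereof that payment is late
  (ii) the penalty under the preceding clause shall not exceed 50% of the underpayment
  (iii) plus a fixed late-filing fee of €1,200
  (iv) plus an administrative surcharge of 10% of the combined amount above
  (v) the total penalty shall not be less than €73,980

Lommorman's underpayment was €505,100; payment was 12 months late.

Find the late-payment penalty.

Accrued rate: 6% × 12 = 72%, capped at 50% → 50%
Failure-to-pay penalty: 50% of €505,100 = €252,550
Penalty before surcharge: €252,550 + €1,200 = €253,750
Administrative surcharge: 10% of €253,750 = €25,375
Total penalty: €253,750 + €25,375 = €279,125
Minimum €73,980: €279,125 meets the minimum, no increase.

€279,125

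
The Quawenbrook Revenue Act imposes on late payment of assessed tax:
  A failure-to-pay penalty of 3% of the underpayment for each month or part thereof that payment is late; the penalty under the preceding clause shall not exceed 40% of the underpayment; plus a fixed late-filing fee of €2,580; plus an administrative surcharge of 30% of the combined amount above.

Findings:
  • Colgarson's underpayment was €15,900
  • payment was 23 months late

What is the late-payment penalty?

€11,622

Accrued rate: 3% × 23 = 69%, capped at 40% → 40%
Failure-to-pay penalty: 40% of €15,900 = €6,360
Penalty before surcharge: €6,360 + €2,580 = €8,940
Administrative surcharge: 30% of €8,940 = €2,682
Total penalty: €8,940 + €2,682 = €11,622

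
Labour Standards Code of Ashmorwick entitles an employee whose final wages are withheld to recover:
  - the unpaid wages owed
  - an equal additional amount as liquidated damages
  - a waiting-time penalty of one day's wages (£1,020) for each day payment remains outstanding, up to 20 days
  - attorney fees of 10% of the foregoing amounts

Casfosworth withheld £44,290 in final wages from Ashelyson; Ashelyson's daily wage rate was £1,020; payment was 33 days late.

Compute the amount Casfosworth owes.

Liquidated damages (equal amount): £44,290
Penalty days: min(33, 20) = 20
Waiting-time penalty: 20 × £1,020 = £20,400
Subtotal: £44,290 + £44,290 + £20,400 = £108,980
Attorney fees: 10% of £108,980 = £10,898
Total award: £108,980 + £10,898 = £119,878

£119,878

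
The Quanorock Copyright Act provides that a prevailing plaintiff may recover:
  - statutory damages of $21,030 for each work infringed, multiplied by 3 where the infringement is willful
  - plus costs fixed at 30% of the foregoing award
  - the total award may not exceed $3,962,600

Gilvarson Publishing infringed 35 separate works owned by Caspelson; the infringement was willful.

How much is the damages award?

Statutory damages: 35 × $21,030 = $736,050
Trebled: 3 × $736,050 = $2,208,150
Costs: 30% of $2,208,150 = $662,445
Award plus costs: $2,208,150 + $662,445 = $2,870,595
Cap at $3,962,600: $2,870,595 is within the cap, no reduction.

$2,870,595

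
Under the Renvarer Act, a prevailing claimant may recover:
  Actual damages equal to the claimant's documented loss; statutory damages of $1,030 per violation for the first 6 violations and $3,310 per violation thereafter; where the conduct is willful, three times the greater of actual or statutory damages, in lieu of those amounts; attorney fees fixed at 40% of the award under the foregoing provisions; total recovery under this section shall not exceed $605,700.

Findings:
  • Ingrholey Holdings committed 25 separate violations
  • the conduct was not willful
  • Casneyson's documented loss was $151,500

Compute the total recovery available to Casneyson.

First 6 violations: 6 × $1,030 = $6,180
Remaining violations: (25 − 6) × $3,310 = $62,890
Statutory damages: $6,180 + $62,890 = $69,070
Conduct not willful: the in-lieu enhancement does not apply.
Actual plus statutory damages: $151,500 + $69,070 = $220,570
Attorney fees: 40% of $220,570 = $88,228
Total before cap: $220,570 + $88,228 = $308,798
Cap at $605,700: $308,798 is within the cap, no reduction.

Total recovery: $308,798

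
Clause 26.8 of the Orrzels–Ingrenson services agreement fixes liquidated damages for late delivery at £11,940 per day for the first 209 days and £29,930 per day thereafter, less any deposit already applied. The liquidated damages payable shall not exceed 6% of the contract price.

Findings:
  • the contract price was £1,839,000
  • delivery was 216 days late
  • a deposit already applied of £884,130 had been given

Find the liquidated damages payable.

First 209 days: 209 × £11,940 = £2,495,460
Remaining days: (216 − 209) × £29,930 = £209,510
Accrued per-day damages: £2,495,460 + £209,510 = £2,704,970
Less deposit already applied: £2,704,970 − £884,130 = £1,820,840
Cap: 6% of £1,839,000 = £110,340
Cap at £110,340: £1,820,840 exceeds the cap → £110,340

£110,340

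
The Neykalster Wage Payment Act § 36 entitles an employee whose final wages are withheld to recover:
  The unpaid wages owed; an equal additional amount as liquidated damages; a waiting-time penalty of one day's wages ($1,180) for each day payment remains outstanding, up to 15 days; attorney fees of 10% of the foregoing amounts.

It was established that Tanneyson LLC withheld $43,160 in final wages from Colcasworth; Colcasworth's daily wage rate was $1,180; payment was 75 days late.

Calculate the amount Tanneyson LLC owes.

Liquidated damages (equal amount): $43,160
Penalty days: min(75, 15) = 15
Waiting-time penalty: 15 × $1,180 = $17,700
Subtotal: $43,160 + $43,160 + $17,700 = $104,020
Attorney fees: 10% of $104,020 = $10,402
Total award: $104,020 + $10,402 = $114,422

$114,422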